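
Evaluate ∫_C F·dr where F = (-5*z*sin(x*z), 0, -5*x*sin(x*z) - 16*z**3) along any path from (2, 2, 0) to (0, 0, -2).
-64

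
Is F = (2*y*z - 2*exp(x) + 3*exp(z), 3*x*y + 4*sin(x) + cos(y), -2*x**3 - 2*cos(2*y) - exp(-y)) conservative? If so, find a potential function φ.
No, ∇×F = (4*sin(2*y) + exp(-y), 6*x**2 + 2*y + 3*exp(z), 3*y - 2*z + 4*cos(x)) ≠ 0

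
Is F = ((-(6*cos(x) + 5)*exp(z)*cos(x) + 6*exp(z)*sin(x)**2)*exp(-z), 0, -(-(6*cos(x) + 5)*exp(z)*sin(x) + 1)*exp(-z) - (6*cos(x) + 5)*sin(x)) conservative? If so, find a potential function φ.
Yes, F is conservative. φ = (-(6*cos(x) + 5)*exp(z)*sin(x) + 1)*exp(-z)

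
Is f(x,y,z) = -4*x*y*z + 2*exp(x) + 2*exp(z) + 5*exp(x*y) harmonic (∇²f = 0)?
No, ∇²f = 5*x**2*exp(x*y) + 5*y**2*exp(x*y) + 2*exp(x) + 2*exp(z)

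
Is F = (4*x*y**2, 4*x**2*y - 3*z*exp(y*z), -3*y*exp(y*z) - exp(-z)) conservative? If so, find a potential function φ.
Yes, F is conservative. φ = 2*x**2*y**2 - 3*exp(y*z) + exp(-z)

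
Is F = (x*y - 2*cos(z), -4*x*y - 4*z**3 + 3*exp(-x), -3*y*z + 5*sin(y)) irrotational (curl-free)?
No, ∇×F = (12*z**2 - 3*z + 5*cos(y), 2*sin(z), -x - 4*y - 3*exp(-x))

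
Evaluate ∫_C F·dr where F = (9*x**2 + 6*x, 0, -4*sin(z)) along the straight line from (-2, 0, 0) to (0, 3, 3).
4*cos(3) + 8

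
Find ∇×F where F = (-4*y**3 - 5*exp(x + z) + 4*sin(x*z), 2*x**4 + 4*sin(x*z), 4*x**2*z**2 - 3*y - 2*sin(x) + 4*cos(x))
(-4*x*cos(x*z) - 3, -8*x*z**2 + 4*x*cos(x*z) - 5*exp(x + z) + 4*sin(x) + 2*cos(x), 8*x**3 + 12*y**2 + 4*z*cos(x*z))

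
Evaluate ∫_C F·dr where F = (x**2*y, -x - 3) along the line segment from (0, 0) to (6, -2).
-96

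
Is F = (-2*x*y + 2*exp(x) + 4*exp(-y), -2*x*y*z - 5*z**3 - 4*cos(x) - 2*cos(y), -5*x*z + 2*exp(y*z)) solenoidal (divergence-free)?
No, ∇·F = -2*x*z - 5*x + 2*y*exp(y*z) - 2*y + 2*exp(x) + 2*sin(y)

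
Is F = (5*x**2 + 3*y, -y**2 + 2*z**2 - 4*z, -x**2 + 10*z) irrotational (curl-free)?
No, ∇×F = (4 - 4*z, 2*x, -3)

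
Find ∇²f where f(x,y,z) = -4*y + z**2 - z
2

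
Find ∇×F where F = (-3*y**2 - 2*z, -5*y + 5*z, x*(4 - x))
(-5, 2*x - 6, 6*y)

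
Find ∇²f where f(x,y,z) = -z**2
-2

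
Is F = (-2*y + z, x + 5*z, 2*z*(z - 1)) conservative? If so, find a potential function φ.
No, ∇×F = (-5, 1, 3) ≠ 0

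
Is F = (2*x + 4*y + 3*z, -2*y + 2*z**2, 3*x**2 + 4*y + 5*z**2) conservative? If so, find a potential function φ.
No, ∇×F = (4 - 4*z, 3 - 6*x, -4) ≠ 0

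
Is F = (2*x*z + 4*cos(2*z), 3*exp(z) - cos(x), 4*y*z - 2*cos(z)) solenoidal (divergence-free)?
No, ∇·F = 4*y + 2*z + 2*sin(z)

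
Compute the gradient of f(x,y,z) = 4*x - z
(4, 0, -1)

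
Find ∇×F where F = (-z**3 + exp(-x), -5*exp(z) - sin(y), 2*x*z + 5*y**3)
(15*y**2 + 5*exp(z), z*(-3*z - 2), 0)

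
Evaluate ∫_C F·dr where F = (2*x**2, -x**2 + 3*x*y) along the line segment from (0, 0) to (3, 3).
36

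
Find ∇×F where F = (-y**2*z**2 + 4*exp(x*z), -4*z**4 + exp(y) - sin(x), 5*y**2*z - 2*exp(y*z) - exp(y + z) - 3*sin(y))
(10*y*z + 16*z**3 - 2*z*exp(y*z) - exp(y + z) - 3*cos(y), 4*x*exp(x*z) - 2*y**2*z, 2*y*z**2 - cos(x))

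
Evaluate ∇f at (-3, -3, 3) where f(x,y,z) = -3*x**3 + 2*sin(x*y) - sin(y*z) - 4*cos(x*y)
(-81 - 12*sin(9) - 6*cos(9), -12*sin(9) - 9*cos(9), 3*cos(9))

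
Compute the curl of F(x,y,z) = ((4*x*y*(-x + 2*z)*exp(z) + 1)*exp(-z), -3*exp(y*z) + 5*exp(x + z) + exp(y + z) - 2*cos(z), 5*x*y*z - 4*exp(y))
(5*x*z + 3*y*exp(y*z) - 4*exp(y) - 5*exp(x + z) - exp(y + z) - 2*sin(z), 8*x*y - 5*y*z - exp(-z), 4*x*(x - 2*z) + 5*exp(x + z))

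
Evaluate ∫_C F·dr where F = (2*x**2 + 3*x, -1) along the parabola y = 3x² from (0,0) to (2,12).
-2/3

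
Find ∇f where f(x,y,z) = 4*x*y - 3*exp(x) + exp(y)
(4*y - 3*exp(x), 4*x + exp(y), 0)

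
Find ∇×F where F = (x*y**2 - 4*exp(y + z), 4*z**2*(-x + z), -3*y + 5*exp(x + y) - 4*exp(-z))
(-4*z**2 + 8*z*(x - z) + 5*exp(x + y) - 3, -5*exp(x + y) - 4*exp(y + z), -2*x*y - 4*z**2 + 4*exp(y + z))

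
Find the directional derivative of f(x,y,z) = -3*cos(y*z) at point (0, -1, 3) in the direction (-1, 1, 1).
-2*sqrt(3)*sin(3)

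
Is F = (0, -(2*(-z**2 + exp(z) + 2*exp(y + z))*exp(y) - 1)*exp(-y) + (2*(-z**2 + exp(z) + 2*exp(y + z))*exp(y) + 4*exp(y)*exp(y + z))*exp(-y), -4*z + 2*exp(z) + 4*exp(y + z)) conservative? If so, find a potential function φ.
Yes, F is conservative. φ = (2*(-z**2 + exp(z) + 2*exp(y + z))*exp(y) - 1)*exp(-y)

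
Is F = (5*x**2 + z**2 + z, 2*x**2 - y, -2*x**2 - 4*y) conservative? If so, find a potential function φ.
No, ∇×F = (-4, 4*x + 2*z + 1, 4*x) ≠ 0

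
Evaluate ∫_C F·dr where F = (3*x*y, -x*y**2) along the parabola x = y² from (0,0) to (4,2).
32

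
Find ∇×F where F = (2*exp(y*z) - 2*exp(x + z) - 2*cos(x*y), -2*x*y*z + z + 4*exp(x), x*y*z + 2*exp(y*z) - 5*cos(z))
(2*x*y + x*z + 2*z*exp(y*z) - 1, -y*z + 2*y*exp(y*z) - 2*exp(x + z), -2*x*sin(x*y) - 2*y*z - 2*z*exp(y*z) + 4*exp(x))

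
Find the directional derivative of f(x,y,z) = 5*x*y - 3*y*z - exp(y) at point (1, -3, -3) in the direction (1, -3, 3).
3*sqrt(19)*(1 - 10*exp(3))*exp(-3)/19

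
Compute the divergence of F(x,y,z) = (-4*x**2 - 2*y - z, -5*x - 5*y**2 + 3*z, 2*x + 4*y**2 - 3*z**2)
-8*x - 10*y - 6*z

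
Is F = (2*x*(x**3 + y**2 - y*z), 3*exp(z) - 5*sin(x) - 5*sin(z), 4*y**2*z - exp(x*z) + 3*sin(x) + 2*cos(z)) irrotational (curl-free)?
No, ∇×F = (8*y*z - 3*exp(z) + 5*cos(z), -2*x*y + z*exp(x*z) - 3*cos(x), -4*x*y + 2*x*z - 5*cos(x))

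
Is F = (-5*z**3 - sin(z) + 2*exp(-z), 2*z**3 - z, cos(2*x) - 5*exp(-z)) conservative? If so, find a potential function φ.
No, ∇×F = (1 - 6*z**2, -15*z**2 + 2*sin(2*x) - cos(z) - 2*exp(-z), 0) ≠ 0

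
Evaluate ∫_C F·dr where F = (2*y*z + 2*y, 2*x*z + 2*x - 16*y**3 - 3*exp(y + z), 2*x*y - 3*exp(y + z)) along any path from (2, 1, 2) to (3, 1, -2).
-18 - 3*exp(-1) + 3*exp(3)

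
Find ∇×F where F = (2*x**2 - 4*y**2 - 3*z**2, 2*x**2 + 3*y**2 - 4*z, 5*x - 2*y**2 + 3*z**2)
(4 - 4*y, -6*z - 5, 4*x + 8*y)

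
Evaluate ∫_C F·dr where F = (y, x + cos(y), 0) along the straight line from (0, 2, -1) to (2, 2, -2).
4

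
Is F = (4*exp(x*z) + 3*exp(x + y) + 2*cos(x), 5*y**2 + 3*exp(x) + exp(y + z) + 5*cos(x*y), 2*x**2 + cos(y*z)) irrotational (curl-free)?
No, ∇×F = (-z*sin(y*z) - exp(y + z), 4*x*(exp(x*z) - 1), -5*y*sin(x*y) + 3*exp(x) - 3*exp(x + y))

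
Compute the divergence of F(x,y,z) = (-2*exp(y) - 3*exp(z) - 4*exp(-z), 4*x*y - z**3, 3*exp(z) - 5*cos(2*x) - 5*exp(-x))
4*x + 3*exp(z)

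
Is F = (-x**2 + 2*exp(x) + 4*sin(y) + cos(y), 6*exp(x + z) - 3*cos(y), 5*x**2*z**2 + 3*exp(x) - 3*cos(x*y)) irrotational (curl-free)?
No, ∇×F = (3*x*sin(x*y) - 6*exp(x + z), -10*x*z**2 - 3*y*sin(x*y) - 3*exp(x), 6*exp(x + z) + sin(y) - 4*cos(y))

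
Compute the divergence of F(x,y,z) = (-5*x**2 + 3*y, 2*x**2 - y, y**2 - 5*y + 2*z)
1 - 10*x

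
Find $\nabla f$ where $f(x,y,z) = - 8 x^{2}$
(-16*x, 0, 0)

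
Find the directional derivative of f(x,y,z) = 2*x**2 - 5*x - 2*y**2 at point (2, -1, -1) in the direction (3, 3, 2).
21*sqrt(22)/22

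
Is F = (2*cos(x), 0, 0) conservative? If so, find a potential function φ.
Yes, F is conservative. φ = 2*sin(x)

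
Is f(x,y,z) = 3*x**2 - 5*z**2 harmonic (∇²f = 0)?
No, ∇²f = -4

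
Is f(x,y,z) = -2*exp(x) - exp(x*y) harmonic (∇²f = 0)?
No, ∇²f = -x**2*exp(x*y) - y**2*exp(x*y) - 2*exp(x)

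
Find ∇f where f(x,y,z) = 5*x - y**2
(5, -2*y, 0)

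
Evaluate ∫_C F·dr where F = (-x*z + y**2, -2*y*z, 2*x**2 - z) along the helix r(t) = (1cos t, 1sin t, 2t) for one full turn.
pi*(5 - 8*pi)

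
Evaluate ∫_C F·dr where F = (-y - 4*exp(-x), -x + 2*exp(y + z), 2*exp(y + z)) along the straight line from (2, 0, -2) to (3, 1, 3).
-3 - 6*exp(-2) + 4*exp(-3) + 2*exp(4)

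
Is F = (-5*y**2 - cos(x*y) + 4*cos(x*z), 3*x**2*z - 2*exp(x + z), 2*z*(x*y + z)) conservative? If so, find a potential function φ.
No, ∇×F = (-3*x**2 + 2*x*z + 2*exp(x + z), -4*x*sin(x*z) - 2*y*z, 6*x*z - x*sin(x*y) + 10*y - 2*exp(x + z)) ≠ 0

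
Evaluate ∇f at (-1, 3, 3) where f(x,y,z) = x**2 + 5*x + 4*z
(3, 0, 4)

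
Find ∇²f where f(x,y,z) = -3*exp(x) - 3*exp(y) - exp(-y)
-3*exp(x) - 3*exp(y) - exp(-y)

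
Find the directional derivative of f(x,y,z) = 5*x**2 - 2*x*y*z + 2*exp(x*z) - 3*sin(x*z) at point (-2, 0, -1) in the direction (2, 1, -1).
-22*sqrt(6)/3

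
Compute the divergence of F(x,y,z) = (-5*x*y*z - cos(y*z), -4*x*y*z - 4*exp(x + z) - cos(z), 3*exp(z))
-4*x*z - 5*y*z + 3*exp(z)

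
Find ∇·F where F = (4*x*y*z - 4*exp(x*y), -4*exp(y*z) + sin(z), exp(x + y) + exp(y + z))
4*y*z - 4*y*exp(x*y) - 4*z*exp(y*z) + exp(y + z)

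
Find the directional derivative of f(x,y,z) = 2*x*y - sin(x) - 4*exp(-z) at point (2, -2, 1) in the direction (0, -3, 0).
-4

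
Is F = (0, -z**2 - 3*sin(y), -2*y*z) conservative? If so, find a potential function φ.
Yes, F is conservative. φ = -y*z**2 + 3*cos(y)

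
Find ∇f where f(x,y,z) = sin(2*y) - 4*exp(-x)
(4*exp(-x), 2*cos(2*y), 0)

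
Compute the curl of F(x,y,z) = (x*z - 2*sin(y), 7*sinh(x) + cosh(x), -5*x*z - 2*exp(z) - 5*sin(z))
(0, x + 5*z, 2*cos(y) + sinh(x) + 7*cosh(x))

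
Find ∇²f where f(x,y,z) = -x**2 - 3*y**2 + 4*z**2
0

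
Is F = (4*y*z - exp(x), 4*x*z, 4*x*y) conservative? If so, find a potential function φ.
Yes, F is conservative. φ = 4*x*y*z - exp(x)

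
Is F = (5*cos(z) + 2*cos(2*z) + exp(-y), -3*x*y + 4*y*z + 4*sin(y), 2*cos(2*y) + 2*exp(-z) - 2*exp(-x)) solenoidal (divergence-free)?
No, ∇·F = -3*x + 4*z + 4*cos(y) - 2*exp(-z)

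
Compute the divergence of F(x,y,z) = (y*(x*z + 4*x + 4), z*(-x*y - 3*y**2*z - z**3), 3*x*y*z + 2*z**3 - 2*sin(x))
3*x*y + y*(z + 4) + 6*z**2 - z*(x + 6*y*z)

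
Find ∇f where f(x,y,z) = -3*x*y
(-3*y, -3*x, 0)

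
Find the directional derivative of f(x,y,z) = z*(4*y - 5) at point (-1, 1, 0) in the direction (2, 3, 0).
0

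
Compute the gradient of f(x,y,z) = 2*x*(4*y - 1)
(8*y - 2, 8*x, 0)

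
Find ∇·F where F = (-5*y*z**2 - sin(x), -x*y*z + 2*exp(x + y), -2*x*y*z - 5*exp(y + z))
-2*x*y - x*z + 2*exp(x + y) - 5*exp(y + z) - cos(x)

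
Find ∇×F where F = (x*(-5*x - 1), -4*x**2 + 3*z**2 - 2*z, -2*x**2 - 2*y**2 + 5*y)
(-4*y - 6*z + 7, 4*x, -8*x)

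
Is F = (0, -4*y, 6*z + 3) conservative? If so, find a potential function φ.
Yes, F is conservative. φ = -2*y**2 + 3*z**2 + 3*z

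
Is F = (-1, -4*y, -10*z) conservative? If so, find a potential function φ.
Yes, F is conservative. φ = -x - 2*y**2 - 5*z**2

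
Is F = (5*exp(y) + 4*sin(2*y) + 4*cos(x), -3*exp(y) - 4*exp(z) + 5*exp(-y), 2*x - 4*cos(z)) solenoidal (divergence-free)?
No, ∇·F = -3*exp(y) - 4*sin(x) + 4*sin(z) - 5*exp(-y)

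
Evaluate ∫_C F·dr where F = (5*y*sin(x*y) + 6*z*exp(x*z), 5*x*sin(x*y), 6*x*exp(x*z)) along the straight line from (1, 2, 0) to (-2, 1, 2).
-6 + 6*exp(-4)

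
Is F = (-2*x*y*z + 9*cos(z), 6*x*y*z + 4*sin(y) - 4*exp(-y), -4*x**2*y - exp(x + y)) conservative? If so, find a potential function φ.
No, ∇×F = (-4*x**2 - 6*x*y - exp(x + y), 6*x*y + exp(x + y) - 9*sin(z), 2*z*(x + 3*y)) ≠ 0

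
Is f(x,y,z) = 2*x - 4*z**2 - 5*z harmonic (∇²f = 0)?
No, ∇²f = -8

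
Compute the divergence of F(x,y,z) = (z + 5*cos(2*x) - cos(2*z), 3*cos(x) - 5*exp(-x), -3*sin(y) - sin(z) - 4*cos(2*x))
-10*sin(2*x) - cos(z)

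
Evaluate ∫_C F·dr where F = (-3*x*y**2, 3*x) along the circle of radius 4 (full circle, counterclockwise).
48*pi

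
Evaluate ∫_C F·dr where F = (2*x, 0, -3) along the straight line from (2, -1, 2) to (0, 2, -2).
8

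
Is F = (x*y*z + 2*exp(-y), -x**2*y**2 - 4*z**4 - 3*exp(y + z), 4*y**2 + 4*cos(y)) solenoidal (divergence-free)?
No, ∇·F = -2*x**2*y + y*z - 3*exp(y + z)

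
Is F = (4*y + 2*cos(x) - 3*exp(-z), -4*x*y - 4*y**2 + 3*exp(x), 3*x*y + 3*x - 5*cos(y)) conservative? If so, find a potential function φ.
No, ∇×F = (3*x + 5*sin(y), -3*y - 3 + 3*exp(-z), -4*y + 3*exp(x) - 4) ≠ 0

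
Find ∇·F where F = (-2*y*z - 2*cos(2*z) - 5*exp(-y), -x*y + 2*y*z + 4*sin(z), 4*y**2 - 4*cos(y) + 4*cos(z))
-x + 2*z - 4*sin(z)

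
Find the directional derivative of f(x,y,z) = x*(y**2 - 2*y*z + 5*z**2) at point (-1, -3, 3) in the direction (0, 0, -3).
36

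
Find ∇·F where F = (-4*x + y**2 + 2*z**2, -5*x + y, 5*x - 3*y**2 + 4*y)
-3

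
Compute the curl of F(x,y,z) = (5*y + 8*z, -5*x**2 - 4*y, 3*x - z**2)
(0, 5, -10*x - 5)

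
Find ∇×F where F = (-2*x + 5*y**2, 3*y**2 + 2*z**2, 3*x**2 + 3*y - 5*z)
(3 - 4*z, -6*x, -10*y)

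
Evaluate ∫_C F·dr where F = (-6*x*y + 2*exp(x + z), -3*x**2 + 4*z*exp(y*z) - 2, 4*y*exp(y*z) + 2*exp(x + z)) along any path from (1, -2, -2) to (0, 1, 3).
-4*exp(4) - 12 - 2*exp(-1) + 6*exp(3)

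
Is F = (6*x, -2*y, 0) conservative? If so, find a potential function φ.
Yes, F is conservative. φ = 3*x**2 - y**2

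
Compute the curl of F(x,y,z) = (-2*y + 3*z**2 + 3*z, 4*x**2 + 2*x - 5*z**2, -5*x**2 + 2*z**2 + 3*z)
(10*z, 10*x + 6*z + 3, 8*x + 4)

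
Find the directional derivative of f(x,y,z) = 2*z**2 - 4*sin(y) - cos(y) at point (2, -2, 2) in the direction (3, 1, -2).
-sqrt(14)*(4*cos(2) + sin(2) + 16)/14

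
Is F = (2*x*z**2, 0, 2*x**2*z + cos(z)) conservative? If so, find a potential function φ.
Yes, F is conservative. φ = x**2*z**2 + sin(z)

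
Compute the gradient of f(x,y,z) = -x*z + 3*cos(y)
(-z, -3*sin(y), -x)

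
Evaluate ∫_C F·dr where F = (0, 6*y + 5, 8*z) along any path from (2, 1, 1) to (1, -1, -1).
-10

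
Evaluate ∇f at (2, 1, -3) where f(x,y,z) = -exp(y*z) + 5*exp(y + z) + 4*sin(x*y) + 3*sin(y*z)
(4*cos(2), 8*cos(2) + 3*exp(-3) + 5*exp(-2) - 9*cos(3), 3*cos(3) - exp(-3) + 5*exp(-2))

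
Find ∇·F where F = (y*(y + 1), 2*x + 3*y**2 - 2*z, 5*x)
6*y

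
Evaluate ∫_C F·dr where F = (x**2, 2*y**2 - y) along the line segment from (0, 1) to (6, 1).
72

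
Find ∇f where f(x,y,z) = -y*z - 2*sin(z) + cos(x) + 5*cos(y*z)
(-sin(x), -z*(5*sin(y*z) + 1), -5*y*sin(y*z) - y - 2*cos(z))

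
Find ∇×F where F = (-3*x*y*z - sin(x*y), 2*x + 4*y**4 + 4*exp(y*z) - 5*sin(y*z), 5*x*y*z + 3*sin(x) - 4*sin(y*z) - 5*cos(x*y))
(5*x*z + 5*x*sin(x*y) - 4*y*exp(y*z) + 5*y*cos(y*z) - 4*z*cos(y*z), -3*x*y - 5*y*z - 5*y*sin(x*y) - 3*cos(x), 3*x*z + x*cos(x*y) + 2)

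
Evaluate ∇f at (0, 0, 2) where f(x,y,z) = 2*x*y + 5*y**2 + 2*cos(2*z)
(0, 0, -4*sin(4))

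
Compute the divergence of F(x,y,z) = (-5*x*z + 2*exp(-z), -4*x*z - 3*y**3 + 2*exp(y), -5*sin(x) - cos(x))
-9*y**2 - 5*z + 2*exp(y)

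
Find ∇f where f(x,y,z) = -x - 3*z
(-1, 0, -3)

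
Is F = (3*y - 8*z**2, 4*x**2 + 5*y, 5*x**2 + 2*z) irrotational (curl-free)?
No, ∇×F = (0, -10*x - 16*z, 8*x - 3)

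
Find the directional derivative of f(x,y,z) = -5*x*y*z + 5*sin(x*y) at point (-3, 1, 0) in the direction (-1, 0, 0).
-5*cos(3)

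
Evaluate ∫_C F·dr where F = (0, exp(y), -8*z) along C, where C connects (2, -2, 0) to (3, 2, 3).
-36 + 2*sinh(2)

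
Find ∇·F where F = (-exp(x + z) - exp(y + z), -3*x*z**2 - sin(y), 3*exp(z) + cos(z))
3*exp(z) - exp(x + z) - sin(z) - cos(y)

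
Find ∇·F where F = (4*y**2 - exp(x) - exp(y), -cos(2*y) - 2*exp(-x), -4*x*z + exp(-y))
-4*x - exp(x) + 2*sin(2*y)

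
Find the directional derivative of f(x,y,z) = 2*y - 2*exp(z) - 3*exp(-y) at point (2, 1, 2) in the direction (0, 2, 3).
2*sqrt(13)*(-3*exp(3) + 3 + 2*E)*exp(-1)/13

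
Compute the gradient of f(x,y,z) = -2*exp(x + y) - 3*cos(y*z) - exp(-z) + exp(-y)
(-2*exp(x + y), 3*z*sin(y*z) - 2*exp(x + y) - exp(-y), 3*y*sin(y*z) + exp(-z))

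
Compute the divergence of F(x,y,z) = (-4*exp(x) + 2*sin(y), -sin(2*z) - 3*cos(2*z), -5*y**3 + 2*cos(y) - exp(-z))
-4*exp(x) + exp(-z)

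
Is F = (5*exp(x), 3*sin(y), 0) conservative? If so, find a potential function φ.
Yes, F is conservative. φ = 5*exp(x) - 3*cos(y)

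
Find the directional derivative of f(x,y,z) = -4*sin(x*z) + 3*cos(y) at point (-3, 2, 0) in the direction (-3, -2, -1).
3*sqrt(14)*(-2 + sin(2))/7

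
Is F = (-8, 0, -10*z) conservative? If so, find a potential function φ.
Yes, F is conservative. φ = -8*x - 5*z**2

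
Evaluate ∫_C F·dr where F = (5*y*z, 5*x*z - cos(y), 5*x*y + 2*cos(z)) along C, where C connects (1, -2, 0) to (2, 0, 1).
-sin(2) + 2*sin(1)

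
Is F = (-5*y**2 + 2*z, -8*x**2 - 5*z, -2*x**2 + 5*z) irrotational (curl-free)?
No, ∇×F = (5, 4*x + 2, -16*x + 10*y)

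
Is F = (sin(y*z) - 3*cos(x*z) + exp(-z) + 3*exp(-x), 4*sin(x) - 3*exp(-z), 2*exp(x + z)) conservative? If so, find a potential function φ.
No, ∇×F = (-3*exp(-z), 3*x*sin(x*z) + y*cos(y*z) - 2*exp(x + z) - exp(-z), -z*cos(y*z) + 4*cos(x)) ≠ 0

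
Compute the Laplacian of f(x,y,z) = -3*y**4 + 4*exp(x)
-36*y**2 + 4*exp(x)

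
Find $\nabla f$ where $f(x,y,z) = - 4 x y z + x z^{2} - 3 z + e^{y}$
(z*(-4*y + z), -4*x*z + exp(y), -4*x*y + 2*x*z - 3)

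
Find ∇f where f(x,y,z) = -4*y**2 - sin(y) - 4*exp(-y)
(0, -8*y - cos(y) + 4*exp(-y), 0)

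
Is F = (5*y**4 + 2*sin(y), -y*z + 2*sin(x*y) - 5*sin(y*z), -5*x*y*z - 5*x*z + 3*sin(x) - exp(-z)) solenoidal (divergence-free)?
No, ∇·F = -5*x*y + 2*x*cos(x*y) - 5*x - 5*z*cos(y*z) - z + exp(-z)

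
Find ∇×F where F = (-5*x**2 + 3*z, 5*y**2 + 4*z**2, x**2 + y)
(1 - 8*z, 3 - 2*x, 0)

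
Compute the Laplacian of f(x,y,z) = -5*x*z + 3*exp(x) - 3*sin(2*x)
3*exp(x) + 12*sin(2*x)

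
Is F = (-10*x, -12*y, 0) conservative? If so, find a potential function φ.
Yes, F is conservative. φ = -5*x**2 - 6*y**2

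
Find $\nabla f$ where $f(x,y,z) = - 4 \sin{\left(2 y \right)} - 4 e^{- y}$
(0, -8*cos(2*y) + 4*exp(-y), 0)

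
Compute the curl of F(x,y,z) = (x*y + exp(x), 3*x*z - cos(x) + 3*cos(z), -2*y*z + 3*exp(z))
(-3*x - 2*z + 3*sin(z), 0, -x + 3*z + sin(x))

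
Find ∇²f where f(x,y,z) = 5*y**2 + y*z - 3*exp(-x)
10 - 3*exp(-x)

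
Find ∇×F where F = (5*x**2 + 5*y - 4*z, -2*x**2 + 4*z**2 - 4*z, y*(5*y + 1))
(10*y - 8*z + 5, -4, -4*x - 5)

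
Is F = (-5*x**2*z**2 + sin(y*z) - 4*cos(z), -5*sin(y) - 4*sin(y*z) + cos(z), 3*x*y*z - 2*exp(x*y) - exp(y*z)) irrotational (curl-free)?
No, ∇×F = (3*x*z - 2*x*exp(x*y) + 4*y*cos(y*z) - z*exp(y*z) + sin(z), -10*x**2*z - 3*y*z + 2*y*exp(x*y) + y*cos(y*z) + 4*sin(z), -z*cos(y*z))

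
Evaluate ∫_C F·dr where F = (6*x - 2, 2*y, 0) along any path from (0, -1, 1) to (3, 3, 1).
29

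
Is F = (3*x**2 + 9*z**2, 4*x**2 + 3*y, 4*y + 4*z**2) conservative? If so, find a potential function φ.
No, ∇×F = (4, 18*z, 8*x) ≠ 0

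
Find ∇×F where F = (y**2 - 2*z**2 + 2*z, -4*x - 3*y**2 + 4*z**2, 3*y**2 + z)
(6*y - 8*z, 2 - 4*z, -2*y - 4)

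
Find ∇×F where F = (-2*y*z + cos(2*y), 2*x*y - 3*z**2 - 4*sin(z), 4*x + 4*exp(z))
(6*z + 4*cos(z), -2*y - 4, 2*y + 2*z + 2*sin(2*y))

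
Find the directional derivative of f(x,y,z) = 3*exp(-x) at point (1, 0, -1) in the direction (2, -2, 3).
-6*sqrt(17)*exp(-1)/17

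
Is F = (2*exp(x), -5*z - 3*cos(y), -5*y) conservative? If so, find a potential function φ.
Yes, F is conservative. φ = -5*y*z + 2*exp(x) - 3*sin(y)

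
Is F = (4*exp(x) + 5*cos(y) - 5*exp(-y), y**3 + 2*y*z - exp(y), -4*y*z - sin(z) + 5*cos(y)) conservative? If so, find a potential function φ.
No, ∇×F = (-2*y - 4*z - 5*sin(y), 0, 5*sin(y) - 5*exp(-y)) ≠ 0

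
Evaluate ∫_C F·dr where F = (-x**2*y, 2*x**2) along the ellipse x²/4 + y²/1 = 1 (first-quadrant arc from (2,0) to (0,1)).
pi/2 + 16/3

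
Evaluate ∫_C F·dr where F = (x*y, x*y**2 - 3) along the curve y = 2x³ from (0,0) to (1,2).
-16/5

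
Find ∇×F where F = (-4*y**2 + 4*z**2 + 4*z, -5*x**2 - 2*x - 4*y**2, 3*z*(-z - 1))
(0, 8*z + 4, -10*x + 8*y - 2)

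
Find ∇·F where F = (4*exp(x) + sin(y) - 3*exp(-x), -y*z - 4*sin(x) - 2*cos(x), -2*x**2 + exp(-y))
-z + sinh(x) + 7*cosh(x)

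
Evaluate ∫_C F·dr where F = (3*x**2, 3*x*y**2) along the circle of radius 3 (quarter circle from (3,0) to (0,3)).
-27 + 243*pi/16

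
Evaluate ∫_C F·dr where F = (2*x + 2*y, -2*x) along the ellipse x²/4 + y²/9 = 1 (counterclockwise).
-24*pi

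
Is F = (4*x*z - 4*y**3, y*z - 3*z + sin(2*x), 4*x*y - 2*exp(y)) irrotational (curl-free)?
No, ∇×F = (4*x - y - 2*exp(y) + 3, 4*x - 4*y, 12*y**2 + 2*cos(2*x))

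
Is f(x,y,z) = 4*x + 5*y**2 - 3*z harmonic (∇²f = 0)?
No, ∇²f = 10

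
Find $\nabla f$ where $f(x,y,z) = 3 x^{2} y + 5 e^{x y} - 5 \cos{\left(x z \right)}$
(6*x*y + 5*y*exp(x*y) + 5*z*sin(x*z), x*(3*x + 5*exp(x*y)), 5*x*sin(x*z))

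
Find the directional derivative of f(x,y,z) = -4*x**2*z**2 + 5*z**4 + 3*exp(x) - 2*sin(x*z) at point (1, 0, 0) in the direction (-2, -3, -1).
sqrt(14)*(1 - 3*E)/7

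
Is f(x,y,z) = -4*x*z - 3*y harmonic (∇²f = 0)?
Yes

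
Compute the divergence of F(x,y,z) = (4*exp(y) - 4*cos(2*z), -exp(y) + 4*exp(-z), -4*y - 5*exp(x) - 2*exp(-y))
-exp(y)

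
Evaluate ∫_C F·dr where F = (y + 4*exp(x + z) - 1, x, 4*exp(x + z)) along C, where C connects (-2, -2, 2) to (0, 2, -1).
-10 + 4*exp(-1)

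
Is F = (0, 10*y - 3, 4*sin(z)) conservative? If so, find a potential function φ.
Yes, F is conservative. φ = 5*y**2 - 3*y - 4*cos(z)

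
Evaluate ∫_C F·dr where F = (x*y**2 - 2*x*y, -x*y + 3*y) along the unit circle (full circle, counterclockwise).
0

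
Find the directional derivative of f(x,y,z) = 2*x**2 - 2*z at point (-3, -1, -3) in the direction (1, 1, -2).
-4*sqrt(6)/3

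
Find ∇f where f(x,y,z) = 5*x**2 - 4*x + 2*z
(10*x - 4, 0, 2)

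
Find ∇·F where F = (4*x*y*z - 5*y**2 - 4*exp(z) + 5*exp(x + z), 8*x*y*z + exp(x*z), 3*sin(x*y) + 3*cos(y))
8*x*z + 4*y*z + 5*exp(x + z)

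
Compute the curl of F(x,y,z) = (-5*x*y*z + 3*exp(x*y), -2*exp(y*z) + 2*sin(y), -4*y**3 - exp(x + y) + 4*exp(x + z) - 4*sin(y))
(-12*y**2 + 2*y*exp(y*z) - exp(x + y) - 4*cos(y), -5*x*y + exp(x + y) - 4*exp(x + z), x*(5*z - 3*exp(x*y)))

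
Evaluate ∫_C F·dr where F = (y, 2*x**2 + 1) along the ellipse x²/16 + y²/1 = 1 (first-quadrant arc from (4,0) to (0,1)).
67/3 - pi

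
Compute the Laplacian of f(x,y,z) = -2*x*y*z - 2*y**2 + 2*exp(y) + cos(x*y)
-x**2*cos(x*y) - y**2*cos(x*y) + 2*exp(y) - 4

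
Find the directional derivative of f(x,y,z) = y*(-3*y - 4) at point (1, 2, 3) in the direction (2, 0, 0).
0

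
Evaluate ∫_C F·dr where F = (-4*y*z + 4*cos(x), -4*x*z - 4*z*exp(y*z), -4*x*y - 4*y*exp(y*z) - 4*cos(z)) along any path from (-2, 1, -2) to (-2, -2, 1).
-4*sin(2) - 4*sin(1)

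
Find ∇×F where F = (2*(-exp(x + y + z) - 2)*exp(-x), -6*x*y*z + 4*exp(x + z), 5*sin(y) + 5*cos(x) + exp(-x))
(6*x*y - 4*exp(x + z) + 5*cos(y), -2*exp(y + z) + 5*sin(x) + exp(-x), -6*y*z + 4*exp(x + z) + 2*exp(y + z))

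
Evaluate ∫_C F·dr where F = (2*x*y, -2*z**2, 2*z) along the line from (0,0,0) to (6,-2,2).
-116/3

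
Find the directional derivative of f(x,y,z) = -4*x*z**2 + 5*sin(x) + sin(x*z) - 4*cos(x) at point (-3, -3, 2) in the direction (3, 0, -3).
sqrt(2)*(-64 + 5*cos(3) - 4*sin(3) + 5*cos(6))/2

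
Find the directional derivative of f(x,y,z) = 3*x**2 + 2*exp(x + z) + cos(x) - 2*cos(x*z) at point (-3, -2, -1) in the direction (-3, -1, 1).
sqrt(11)*(-3*exp(4)*sin(3) - 4 + 54*exp(4))*exp(-4)/11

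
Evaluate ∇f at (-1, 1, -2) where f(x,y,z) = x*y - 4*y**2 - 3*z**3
(1, -9, -36)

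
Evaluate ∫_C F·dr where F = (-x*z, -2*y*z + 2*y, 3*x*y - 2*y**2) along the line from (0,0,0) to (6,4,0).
16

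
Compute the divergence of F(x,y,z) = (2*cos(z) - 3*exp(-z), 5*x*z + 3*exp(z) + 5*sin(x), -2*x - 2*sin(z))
-2*cos(z)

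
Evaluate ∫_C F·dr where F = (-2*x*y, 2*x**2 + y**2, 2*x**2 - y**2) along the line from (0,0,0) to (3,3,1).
12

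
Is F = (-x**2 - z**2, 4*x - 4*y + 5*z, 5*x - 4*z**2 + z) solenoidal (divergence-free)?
No, ∇·F = -2*x - 8*z - 3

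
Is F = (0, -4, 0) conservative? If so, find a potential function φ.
Yes, F is conservative. φ = -4*y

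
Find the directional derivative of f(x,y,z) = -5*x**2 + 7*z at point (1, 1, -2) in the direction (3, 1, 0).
-3*sqrt(10)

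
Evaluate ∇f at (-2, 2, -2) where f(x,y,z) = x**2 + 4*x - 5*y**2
(0, -20, 0)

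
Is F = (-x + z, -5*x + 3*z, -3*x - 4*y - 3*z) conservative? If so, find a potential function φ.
No, ∇×F = (-7, 4, -5) ≠ 0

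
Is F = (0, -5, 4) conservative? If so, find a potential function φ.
Yes, F is conservative. φ = -5*y + 4*z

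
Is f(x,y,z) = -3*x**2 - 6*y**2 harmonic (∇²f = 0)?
No, ∇²f = -18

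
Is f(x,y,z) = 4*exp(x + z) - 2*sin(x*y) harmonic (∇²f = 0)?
No, ∇²f = 2*x**2*sin(x*y) + 2*y**2*sin(x*y) + 8*exp(x + z)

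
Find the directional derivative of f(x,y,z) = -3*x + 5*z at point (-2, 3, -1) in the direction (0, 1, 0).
0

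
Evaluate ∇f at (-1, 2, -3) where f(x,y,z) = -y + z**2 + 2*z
(0, -1, -4)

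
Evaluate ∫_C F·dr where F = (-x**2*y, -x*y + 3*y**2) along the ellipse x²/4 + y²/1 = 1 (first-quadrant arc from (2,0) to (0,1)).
1/3 + pi/2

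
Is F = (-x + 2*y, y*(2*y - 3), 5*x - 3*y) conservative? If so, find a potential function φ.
No, ∇×F = (-3, -5, -2) ≠ 0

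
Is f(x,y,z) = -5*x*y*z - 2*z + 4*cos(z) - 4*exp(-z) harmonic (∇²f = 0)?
No, ∇²f = -4*cos(z) - 4*exp(-z)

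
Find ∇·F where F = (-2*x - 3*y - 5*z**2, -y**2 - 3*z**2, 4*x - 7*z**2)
-2*y - 14*z - 2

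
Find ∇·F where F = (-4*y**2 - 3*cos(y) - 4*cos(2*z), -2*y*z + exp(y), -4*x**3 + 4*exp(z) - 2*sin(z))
-2*z + exp(y) + 4*exp(z) - 2*cos(z)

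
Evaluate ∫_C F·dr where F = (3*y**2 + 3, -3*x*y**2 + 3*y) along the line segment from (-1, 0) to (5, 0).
18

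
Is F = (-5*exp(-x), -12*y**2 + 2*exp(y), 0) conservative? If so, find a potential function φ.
Yes, F is conservative. φ = -4*y**3 + 2*exp(y) + 5*exp(-x)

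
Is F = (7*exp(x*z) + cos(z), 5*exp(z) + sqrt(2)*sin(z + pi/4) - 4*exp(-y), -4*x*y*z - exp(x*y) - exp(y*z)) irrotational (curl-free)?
No, ∇×F = (-4*x*z - x*exp(x*y) - z*exp(y*z) - 5*exp(z) - sqrt(2)*cos(z + pi/4), 7*x*exp(x*z) + 4*y*z + y*exp(x*y) - sin(z), 0)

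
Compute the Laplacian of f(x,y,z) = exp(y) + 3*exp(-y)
exp(y) + 3*exp(-y)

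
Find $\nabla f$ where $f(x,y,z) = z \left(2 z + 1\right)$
(0, 0, 4*z + 1)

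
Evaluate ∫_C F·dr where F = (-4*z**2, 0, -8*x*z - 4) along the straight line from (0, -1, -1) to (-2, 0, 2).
20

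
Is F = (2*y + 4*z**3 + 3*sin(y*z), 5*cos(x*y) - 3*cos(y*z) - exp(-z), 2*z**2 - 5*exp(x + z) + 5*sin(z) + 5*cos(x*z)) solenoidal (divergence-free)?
No, ∇·F = -5*x*sin(x*y) - 5*x*sin(x*z) + 3*z*sin(y*z) + 4*z - 5*exp(x + z) + 5*cos(z)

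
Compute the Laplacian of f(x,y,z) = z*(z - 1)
2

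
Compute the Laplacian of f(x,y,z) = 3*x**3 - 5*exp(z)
18*x - 5*exp(z)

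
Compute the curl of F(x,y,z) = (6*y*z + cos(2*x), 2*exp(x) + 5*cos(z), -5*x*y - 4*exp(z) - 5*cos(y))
(-5*x + 5*sin(y) + 5*sin(z), 11*y, -6*z + 2*exp(x))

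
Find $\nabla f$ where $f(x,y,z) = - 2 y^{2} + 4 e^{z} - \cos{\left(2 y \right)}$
(0, -4*y + 2*sin(2*y), 4*exp(z))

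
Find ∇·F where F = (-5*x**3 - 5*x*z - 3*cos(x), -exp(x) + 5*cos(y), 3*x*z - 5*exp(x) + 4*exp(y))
-15*x**2 + 3*x - 5*z + 3*sin(x) - 5*sin(y)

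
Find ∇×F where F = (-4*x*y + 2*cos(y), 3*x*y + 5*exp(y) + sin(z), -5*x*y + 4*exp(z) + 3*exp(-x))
(-5*x - cos(z), 5*y + 3*exp(-x), 4*x + 3*y + 2*sin(y))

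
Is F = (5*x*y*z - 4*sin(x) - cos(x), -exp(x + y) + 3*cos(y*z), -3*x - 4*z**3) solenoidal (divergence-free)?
No, ∇·F = 5*y*z - 12*z**2 - 3*z*sin(y*z) - exp(x + y) + sin(x) - 4*cos(x)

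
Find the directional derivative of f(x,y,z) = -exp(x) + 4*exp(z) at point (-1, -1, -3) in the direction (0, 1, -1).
-2*sqrt(2)*exp(-3)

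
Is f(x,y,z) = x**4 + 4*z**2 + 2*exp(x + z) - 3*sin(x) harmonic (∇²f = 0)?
No, ∇²f = 12*x**2 + 4*exp(x + z) + 3*sin(x) + 8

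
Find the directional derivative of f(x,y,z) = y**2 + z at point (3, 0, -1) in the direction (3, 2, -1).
-sqrt(14)/14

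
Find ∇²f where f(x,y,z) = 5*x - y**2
-2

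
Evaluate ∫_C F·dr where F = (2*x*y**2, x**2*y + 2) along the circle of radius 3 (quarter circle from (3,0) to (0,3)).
-57/4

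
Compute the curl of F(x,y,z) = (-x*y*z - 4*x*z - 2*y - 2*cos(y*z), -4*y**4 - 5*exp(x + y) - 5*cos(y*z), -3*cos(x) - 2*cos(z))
(-5*y*sin(y*z), -x*y - 4*x + 2*y*sin(y*z) - 3*sin(x), x*z - 2*z*sin(y*z) - 5*exp(x + y) + 2)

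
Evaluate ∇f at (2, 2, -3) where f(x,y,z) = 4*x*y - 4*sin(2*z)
(8, 8, -8*cos(6))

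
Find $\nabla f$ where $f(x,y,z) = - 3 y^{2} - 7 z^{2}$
(0, -6*y, -14*z)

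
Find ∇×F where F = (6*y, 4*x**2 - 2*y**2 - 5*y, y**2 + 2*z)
(2*y, 0, 8*x - 6)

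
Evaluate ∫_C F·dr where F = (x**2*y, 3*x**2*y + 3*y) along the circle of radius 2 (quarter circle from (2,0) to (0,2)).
18 - pi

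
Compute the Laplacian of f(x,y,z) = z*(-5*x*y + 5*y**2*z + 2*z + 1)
10*y**2 + 10*z**2 + 4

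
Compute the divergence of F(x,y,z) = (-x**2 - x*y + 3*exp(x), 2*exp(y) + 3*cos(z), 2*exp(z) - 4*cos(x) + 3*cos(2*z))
-2*x - y + 3*exp(x) + 2*exp(y) + 2*exp(z) - 6*sin(2*z)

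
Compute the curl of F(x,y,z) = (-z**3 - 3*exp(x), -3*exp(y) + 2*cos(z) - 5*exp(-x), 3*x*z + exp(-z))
(2*sin(z), 3*z*(-z - 1), 5*exp(-x))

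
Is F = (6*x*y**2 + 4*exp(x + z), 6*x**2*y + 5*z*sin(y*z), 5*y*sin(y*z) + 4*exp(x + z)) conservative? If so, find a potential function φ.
Yes, F is conservative. φ = 3*x**2*y**2 + 4*exp(x + z) - 5*cos(y*z)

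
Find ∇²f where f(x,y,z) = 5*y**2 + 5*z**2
20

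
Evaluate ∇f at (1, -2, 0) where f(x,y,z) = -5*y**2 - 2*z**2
(0, 20, 0)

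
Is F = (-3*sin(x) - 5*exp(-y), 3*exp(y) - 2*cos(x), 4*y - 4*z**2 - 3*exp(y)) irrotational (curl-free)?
No, ∇×F = (4 - 3*exp(y), 0, 2*sin(x) - 5*exp(-y))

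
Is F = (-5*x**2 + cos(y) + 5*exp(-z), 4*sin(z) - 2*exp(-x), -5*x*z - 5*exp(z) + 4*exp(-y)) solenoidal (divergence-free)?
No, ∇·F = -15*x - 5*exp(z)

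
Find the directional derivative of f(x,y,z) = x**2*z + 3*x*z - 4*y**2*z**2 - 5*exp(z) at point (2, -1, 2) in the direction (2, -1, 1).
5*sqrt(6)*(-exp(2) - 2)/6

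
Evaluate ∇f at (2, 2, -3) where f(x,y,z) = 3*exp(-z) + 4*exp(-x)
(-4*exp(-2), 0, -3*exp(3))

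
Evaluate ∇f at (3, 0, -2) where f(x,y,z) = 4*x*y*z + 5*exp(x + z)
(5*E, -24, 5*E)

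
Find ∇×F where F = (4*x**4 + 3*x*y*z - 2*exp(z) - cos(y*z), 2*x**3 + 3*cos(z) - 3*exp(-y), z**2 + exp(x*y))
(x*exp(x*y) + 3*sin(z), 3*x*y - y*exp(x*y) + y*sin(y*z) - 2*exp(z), 6*x**2 - 3*x*z - z*sin(y*z))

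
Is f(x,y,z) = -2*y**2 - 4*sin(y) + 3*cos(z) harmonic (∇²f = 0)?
No, ∇²f = 4*sin(y) - 3*cos(z) - 4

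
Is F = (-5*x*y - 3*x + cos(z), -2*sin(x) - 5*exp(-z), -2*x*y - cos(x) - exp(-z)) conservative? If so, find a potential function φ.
No, ∇×F = (-2*x - 5*exp(-z), 2*y - sin(x) - sin(z), 5*x - 2*cos(x)) ≠ 0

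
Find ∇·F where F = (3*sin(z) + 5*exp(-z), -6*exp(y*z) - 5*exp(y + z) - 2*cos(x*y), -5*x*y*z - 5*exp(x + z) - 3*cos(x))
-5*x*y + 2*x*sin(x*y) - 6*z*exp(y*z) - 5*exp(x + z) - 5*exp(y + z)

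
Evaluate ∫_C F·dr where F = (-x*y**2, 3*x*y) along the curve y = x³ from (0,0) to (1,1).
65/56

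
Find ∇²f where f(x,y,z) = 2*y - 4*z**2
-8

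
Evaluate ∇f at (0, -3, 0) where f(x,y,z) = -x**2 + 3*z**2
(0, 0, 0)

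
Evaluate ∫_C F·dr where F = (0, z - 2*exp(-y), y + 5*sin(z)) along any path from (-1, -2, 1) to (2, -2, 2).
-2 - 5*cos(2) + 5*cos(1)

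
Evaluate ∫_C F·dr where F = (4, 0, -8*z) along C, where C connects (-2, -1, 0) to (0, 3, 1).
4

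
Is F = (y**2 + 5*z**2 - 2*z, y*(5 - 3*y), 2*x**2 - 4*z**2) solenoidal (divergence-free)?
No, ∇·F = -6*y - 8*z + 5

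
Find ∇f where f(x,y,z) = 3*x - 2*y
(3, -2, 0)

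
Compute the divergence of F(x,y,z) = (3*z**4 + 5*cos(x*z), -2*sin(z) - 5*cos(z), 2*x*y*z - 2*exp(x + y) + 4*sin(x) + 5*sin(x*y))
2*x*y - 5*z*sin(x*z)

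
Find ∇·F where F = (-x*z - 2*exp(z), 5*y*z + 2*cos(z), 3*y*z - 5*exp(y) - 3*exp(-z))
3*y + 4*z + 3*exp(-z)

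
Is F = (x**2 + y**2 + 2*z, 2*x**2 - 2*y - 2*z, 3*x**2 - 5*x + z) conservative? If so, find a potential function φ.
No, ∇×F = (2, 7 - 6*x, 4*x - 2*y) ≠ 0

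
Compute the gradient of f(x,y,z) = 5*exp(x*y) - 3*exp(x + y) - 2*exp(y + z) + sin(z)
(5*y*exp(x*y) - 3*exp(x + y), 5*x*exp(x*y) - 3*exp(x + y) - 2*exp(y + z), -2*exp(y + z) + cos(z))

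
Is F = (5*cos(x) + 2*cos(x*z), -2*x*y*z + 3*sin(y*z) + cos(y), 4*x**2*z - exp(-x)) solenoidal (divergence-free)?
No, ∇·F = 4*x**2 - 2*x*z - 2*z*sin(x*z) + 3*z*cos(y*z) - 5*sin(x) - sin(y)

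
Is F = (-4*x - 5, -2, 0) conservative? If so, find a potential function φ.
Yes, F is conservative. φ = -2*x**2 - 5*x - 2*y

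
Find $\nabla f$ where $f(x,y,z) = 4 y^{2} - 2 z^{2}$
(0, 8*y, -4*z)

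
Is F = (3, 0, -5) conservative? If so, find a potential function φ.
Yes, F is conservative. φ = 3*x - 5*z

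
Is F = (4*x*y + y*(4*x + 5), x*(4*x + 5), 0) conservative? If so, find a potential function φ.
Yes, F is conservative. φ = x*y*(4*x + 5)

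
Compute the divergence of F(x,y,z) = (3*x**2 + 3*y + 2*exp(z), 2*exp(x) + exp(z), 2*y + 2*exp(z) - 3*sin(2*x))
6*x + 2*exp(z)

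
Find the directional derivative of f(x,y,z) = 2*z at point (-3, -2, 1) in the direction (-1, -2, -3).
-3*sqrt(14)/7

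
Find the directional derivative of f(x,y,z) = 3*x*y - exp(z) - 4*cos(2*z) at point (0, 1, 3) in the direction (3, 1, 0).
9*sqrt(10)/10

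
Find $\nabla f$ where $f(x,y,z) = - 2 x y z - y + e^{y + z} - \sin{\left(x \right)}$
(-2*y*z - cos(x), -2*x*z + exp(y + z) - 1, -2*x*y + exp(y + z))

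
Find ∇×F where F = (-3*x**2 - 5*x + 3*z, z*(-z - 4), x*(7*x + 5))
(2*z + 4, -14*x - 2, 0)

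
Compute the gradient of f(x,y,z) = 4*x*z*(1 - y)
(4*z*(1 - y), -4*x*z, 4*x*(1 - y))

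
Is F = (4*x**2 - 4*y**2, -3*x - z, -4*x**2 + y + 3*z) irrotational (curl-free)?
No, ∇×F = (2, 8*x, 8*y - 3)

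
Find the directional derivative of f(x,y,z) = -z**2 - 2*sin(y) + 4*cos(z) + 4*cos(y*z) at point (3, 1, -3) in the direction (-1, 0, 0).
0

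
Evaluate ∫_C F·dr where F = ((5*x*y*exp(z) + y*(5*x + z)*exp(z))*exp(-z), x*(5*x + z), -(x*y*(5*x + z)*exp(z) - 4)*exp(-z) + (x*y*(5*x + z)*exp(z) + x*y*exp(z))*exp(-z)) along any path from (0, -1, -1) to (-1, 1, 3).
-4*exp(-3) + 2 + 4*E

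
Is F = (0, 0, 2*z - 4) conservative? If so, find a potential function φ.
Yes, F is conservative. φ = z*(z - 4)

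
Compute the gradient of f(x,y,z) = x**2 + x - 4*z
(2*x + 1, 0, -4)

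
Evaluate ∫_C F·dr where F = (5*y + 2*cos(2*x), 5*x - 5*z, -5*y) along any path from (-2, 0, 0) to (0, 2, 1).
-10 + sin(4)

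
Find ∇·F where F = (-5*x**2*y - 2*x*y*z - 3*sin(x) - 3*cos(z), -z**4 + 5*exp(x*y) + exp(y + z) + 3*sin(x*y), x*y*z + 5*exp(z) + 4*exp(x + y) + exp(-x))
-9*x*y + 5*x*exp(x*y) + 3*x*cos(x*y) - 2*y*z + 5*exp(z) + exp(y + z) - 3*cos(x)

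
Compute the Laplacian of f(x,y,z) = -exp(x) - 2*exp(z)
-exp(x) - 2*exp(z)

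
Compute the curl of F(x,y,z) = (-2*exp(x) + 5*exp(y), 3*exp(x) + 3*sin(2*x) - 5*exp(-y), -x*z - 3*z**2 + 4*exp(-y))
(-4*exp(-y), z, 3*exp(x) - 5*exp(y) + 6*cos(2*x))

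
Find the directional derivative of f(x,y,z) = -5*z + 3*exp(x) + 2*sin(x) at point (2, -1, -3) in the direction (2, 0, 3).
sqrt(13)*(-15 + 4*cos(2) + 6*exp(2))/13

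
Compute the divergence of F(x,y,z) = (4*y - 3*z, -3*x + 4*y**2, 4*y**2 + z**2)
8*y + 2*z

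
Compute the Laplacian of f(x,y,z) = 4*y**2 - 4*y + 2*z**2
12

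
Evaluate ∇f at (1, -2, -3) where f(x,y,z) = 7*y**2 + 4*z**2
(0, -28, -24)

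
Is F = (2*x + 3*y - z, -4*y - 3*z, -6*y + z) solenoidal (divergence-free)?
No, ∇·F = -1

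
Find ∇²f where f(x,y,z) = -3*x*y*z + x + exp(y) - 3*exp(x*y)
-3*x**2*exp(x*y) - 3*y**2*exp(x*y) + exp(y)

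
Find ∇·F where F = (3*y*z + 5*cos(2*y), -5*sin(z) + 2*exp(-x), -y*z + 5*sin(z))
-y + 5*cos(z)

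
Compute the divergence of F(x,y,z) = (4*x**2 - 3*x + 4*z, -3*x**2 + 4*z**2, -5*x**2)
8*x - 3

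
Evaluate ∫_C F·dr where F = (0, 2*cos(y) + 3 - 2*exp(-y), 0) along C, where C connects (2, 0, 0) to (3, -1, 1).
-5 - 2*sin(1) + 2*E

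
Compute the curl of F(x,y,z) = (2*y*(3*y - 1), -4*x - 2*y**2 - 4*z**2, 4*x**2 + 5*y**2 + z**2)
(10*y + 8*z, -8*x, -12*y - 2)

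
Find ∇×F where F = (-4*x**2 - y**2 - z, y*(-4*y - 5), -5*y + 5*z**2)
(-5, -1, 2*y)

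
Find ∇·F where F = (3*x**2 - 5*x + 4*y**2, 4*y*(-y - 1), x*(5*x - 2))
6*x - 8*y - 9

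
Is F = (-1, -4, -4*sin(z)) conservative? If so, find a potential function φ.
Yes, F is conservative. φ = -x - 4*y + 4*cos(z)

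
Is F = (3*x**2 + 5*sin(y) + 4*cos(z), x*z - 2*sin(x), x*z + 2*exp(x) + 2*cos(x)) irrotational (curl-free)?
No, ∇×F = (-x, -z - 2*exp(x) + 2*sin(x) - 4*sin(z), z - 2*cos(x) - 5*cos(y))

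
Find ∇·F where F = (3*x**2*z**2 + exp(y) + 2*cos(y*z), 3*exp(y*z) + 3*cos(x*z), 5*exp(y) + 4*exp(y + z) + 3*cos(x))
6*x*z**2 + 3*z*exp(y*z) + 4*exp(y + z)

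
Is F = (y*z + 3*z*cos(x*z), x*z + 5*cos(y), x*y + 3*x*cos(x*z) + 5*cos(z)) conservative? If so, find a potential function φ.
Yes, F is conservative. φ = x*y*z + 5*sin(y) + 5*sin(z) + 3*sin(x*z)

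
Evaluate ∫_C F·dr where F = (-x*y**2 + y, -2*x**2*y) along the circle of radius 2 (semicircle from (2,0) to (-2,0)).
-2*pi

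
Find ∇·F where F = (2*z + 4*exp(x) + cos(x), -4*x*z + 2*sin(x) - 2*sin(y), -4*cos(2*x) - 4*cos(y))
4*exp(x) - sin(x) - 2*cos(y)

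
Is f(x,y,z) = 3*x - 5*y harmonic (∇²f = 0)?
Yes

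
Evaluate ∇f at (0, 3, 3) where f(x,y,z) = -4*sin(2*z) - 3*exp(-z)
(0, 0, -8*cos(6) + 3*exp(-3))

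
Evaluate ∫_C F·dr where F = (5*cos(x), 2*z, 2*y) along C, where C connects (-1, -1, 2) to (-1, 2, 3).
16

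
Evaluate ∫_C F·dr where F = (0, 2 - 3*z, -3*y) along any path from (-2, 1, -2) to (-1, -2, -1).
-18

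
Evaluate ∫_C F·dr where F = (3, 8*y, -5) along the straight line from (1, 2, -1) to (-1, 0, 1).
-32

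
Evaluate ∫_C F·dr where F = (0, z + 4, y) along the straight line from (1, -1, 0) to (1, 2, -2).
8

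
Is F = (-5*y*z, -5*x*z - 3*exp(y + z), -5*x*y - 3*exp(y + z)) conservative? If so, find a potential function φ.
Yes, F is conservative. φ = -5*x*y*z - 3*exp(y + z)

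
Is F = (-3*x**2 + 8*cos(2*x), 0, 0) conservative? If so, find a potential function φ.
Yes, F is conservative. φ = -x**3 + 4*sin(2*x)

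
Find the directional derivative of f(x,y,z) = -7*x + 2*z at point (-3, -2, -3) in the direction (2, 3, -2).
-18*sqrt(17)/17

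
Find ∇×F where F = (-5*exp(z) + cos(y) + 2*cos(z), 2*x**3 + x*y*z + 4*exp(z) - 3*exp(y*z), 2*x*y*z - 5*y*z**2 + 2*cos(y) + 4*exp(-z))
(-x*y + 2*x*z + 3*y*exp(y*z) - 5*z**2 - 4*exp(z) - 2*sin(y), -2*y*z - 5*exp(z) - 2*sin(z), 6*x**2 + y*z + sin(y))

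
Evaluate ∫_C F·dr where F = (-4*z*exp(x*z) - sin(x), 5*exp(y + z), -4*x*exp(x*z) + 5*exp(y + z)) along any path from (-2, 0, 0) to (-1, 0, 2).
-1 - cos(2) + cos(1) + cosh(2) + 9*sinh(2)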